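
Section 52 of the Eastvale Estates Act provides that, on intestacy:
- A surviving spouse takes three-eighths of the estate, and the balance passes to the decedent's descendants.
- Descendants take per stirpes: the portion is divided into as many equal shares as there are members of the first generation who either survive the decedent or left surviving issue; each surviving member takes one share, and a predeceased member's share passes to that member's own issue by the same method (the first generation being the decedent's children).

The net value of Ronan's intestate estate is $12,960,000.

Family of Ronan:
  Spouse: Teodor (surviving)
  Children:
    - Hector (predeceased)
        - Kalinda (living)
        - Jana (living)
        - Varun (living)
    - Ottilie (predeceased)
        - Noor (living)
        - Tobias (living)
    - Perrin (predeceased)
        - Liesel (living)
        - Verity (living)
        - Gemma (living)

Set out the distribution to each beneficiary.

Teodor takes three-eighths of $12,960,000 = $4,860,000. The remaining $8,100,000 passes to the descendants.
The descendants' portion ($8,100,000) is divided into 3 shares of $2,700,000: Hector's $2,700,000 share passes to Hector's issue; Ottilie's $2,700,000 share passes to Ottilie's issue; Perrin's $2,700,000 share passes to Perrin's issue.
Hector's share ($2,700,000) is divided into 3 shares of $900,000: Kalinda, Jana, and Varun each take $900,000.
Ottilie's share ($2,700,000) is divided into 2 shares of $1,350,000: Noor and Tobias each take $1,350,000.
Perrin's share ($2,700,000) is divided into 3 shares of $900,000: Liesel, Verity, and Gemma each take $900,000.

Teodor: $4,860,000; Kalinda: $900,000; Jana: $900,000; Varun: $900,000; Noor: $1,350,000; Tobias: $1,350,000; Liesel: $900,000; Verity: $900,000; Gemma: $900,000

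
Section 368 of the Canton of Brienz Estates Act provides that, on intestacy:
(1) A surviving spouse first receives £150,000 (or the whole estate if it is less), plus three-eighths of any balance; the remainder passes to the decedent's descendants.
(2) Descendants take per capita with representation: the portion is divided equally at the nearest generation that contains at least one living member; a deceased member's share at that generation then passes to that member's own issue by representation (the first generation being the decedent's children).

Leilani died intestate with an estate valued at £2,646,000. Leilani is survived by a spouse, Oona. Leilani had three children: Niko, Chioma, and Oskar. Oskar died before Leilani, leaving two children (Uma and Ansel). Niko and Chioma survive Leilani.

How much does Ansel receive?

Ansel receives £260,000.

Oona first takes £150,000, leaving a balance of £2,496,000. Oona then takes three-eighths of the balance (£936,000), for a total of £1,086,000. The remaining £1,560,000 passes to the descendants.
The descendants' portion (£1,560,000) is divided into 3 shares of £520,000: Niko and Chioma each take £520,000; Oskar's £520,000 share passes to Oskar's issue.
Oskar's share (£520,000) is divided into 2 shares of £260,000: Uma and Ansel each take £260,000.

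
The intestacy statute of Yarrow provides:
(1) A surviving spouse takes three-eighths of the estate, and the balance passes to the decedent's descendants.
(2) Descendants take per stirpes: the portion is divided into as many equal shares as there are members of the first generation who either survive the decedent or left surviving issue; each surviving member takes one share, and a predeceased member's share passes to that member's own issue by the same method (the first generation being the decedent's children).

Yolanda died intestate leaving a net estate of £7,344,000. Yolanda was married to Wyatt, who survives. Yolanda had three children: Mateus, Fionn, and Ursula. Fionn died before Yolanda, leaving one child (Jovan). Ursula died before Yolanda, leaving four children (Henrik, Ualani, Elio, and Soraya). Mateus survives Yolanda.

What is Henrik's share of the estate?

Wyatt takes three-eighths of £7,344,000 = £2,754,000. The remaining £4,590,000 passes to the descendants.
The descendants' portion (£4,590,000) is divided into 3 shares of £1,530,000: Mateus takes £1,530,000; Fionn's £1,530,000 share passes to Fionn's issue; Ursula's £1,530,000 share passes to Ursula's issue.
Fionn's share (£1,530,000) passes entirely to Jovan.
Ursula's share (£1,530,000) is divided into 4 shares of £382,500: Henrik, Ualani, Elio, and Soraya each take £382,500.

Henrik receives £382,500.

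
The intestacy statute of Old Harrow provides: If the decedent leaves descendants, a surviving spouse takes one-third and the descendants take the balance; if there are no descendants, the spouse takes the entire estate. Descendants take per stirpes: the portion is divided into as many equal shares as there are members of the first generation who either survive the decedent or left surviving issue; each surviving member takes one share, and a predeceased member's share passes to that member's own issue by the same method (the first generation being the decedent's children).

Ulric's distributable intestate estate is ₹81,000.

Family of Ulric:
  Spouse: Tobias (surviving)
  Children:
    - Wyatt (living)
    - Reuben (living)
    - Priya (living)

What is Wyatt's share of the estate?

Wyatt receives ₹18,000.

Tobias takes one-third of ₹81,000 = ₹27,000. The remaining ₹54,000 passes to the descendants.
The descendants' portion (₹54,000) is divided into 3 shares of ₹18,000: Wyatt, Reuben, and Priya each take ₹18,000.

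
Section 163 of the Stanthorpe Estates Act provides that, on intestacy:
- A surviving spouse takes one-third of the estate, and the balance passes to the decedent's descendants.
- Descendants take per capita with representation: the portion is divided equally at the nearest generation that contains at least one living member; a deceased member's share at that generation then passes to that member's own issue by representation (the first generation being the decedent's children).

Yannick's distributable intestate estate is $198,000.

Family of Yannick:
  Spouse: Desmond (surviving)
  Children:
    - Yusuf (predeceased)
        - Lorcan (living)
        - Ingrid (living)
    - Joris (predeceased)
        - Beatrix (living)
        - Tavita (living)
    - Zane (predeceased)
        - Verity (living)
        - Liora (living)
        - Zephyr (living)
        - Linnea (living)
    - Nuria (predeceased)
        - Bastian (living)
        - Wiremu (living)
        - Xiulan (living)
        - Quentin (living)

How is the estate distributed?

Desmond takes one-third of $198,000 = $66,000. The remaining $132,000 passes to the descendants.
No child survives, so the initial division is made at the grandchildren's generation.
The descendants' portion ($132,000) is divided into 12 shares of $11,000: Lorcan, Ingrid, Beatrix, Tavita, Verity, Liora, Zephyr, Linnea, Bastian, Wiremu, Xiulan, and Quentin each take $11,000.

Desmond: $66,000; Lorcan: $11,000; Ingrid: $11,000; Beatrix: $11,000; Tavita: $11,000; Verity: $11,000; Liora: $11,000; Zephyr: $11,000; Linnea: $11,000; Bastian: $11,000; Wiremu: $11,000; Xiulan: $11,000; Quentin: $11,000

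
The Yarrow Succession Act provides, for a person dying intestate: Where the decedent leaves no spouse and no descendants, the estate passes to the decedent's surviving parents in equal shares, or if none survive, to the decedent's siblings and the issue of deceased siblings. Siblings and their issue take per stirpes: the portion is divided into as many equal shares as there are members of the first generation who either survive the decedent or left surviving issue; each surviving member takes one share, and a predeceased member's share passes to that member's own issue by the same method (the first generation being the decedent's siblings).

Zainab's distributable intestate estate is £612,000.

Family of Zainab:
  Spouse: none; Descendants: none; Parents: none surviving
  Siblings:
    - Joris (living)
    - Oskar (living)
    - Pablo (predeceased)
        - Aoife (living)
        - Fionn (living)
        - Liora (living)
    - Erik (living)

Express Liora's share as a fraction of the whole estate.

Liora receives 1/12 of the estate.

The entire £612,000 passes to the siblings and their issue.
That amount (£612,000) is divided into 4 shares of £153,000: Joris, Oskar, and Erik each take £153,000; Pablo's £153,000 share passes to Pablo's issue.
Pablo's share (£153,000) is divided into 3 shares of £51,000: Aoife, Fionn, and Liora each take £51,000.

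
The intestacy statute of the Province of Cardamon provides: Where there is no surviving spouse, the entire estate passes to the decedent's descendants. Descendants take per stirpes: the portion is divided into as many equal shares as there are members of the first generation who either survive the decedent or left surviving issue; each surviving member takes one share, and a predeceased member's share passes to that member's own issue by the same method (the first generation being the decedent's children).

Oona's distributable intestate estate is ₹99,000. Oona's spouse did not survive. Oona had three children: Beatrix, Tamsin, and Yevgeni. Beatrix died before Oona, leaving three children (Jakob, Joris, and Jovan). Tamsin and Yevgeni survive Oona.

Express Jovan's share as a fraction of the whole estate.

Jovan receives 1/9 of the estate.

The entire ₹99,000 passes to the descendants.
That amount (₹99,000) is divided into 3 shares of ₹33,000: Tamsin and Yevgeni each take ₹33,000; Beatrix's ₹33,000 share passes to Beatrix's issue.
Beatrix's share (₹33,000) is divided into 3 shares of ₹11,000: Jakob, Joris, and Jovan each take ₹11,000.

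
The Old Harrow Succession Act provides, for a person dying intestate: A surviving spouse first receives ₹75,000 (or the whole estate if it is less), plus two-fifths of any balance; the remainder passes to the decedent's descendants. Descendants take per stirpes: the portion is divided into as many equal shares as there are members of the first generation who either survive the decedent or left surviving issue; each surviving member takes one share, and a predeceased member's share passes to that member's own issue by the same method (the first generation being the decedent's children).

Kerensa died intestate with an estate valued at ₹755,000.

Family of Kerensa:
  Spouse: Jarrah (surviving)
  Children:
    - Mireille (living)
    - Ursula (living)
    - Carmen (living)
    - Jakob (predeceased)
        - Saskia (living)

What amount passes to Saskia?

Jarrah first takes ₹75,000, leaving a balance of ₹680,000. Jarrah then takes two-fifths of the balance (₹272,000), for a total of ₹347,000. The remaining ₹408,000 passes to the descendants.
The descendants' portion (₹408,000) is divided into 4 shares of ₹102,000: Mireille, Ursula, and Carmen each take ₹102,000; Jakob's ₹102,000 share passes to Jakob's issue.
Jakob's share (₹102,000) passes entirely to Saskia.

Saskia receives ₹102,000.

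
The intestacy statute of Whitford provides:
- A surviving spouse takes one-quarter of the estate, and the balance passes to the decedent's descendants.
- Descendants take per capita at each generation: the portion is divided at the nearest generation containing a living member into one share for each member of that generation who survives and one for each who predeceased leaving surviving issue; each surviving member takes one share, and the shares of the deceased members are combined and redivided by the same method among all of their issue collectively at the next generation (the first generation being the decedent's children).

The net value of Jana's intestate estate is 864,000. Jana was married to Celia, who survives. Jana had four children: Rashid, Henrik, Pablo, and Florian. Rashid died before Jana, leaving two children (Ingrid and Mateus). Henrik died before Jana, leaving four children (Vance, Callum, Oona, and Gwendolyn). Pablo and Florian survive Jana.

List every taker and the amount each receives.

Celia: 216,000; Ingrid: 54,000; Mateus: 54,000; Vance: 54,000; Callum: 54,000; Oona: 54,000; Gwendolyn: 54,000; Pablo: 162,000; Florian: 162,000

Celia takes one-quarter of 864,000 = 216,000. The remaining 648,000 passes to the descendants.
The descendants' portion (648,000) is divided at the children's generation into 4 shares of 162,000. Pablo and Florian each take 162,000. The 2 shares of the deceased (Rashid and Henrik) are combined into a pool of 324,000.
That pool (324,000) is divided at the grandchildren's generation equally among Ingrid, Mateus, Vance, Callum, Oona, and Gwendolyn: 54,000 each.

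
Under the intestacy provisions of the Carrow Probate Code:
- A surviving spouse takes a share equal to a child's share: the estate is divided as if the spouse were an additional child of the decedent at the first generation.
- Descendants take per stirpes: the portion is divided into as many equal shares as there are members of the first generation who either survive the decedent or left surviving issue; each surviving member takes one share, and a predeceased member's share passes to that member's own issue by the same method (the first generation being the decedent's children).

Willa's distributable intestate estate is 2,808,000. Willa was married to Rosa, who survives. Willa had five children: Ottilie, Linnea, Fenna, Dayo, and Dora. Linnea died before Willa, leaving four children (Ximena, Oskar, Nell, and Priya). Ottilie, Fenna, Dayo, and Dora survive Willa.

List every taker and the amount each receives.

The spouse counts as an additional share at the children's level, so there are 6 primary shares of 468,000. Rosa takes one such share (468,000).
The children's combined portion (2,340,000) is divided into 5 shares of 468,000: Ottilie, Fenna, Dayo, and Dora each take 468,000; Linnea's 468,000 share passes to Linnea's issue.
Linnea's share (468,000) is divided into 4 shares of 117,000: Ximena, Oskar, Nell, and Priya each take 117,000.

Rosa: 468,000; Ottilie: 468,000; Ximena: 117,000; Oskar: 117,000; Nell: 117,000; Priya: 117,000; Fenna: 468,000; Dayo: 468,000; Dora: 468,000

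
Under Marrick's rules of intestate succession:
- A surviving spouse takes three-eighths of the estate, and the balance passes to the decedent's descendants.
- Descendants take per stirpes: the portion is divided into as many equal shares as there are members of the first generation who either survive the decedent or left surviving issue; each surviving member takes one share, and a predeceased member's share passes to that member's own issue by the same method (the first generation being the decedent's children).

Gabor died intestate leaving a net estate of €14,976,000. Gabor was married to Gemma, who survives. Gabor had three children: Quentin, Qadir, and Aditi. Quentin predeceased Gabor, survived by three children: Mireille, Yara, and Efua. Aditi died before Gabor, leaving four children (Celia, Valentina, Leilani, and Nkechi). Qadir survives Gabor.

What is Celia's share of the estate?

Celia receives €780,000.

Gemma takes three-eighths of €14,976,000 = €5,616,000. The remaining €9,360,000 passes to the descendants.
The descendants' portion (€9,360,000) is divided into 3 shares of €3,120,000: Qadir takes €3,120,000; Quentin's €3,120,000 share passes to Quentin's issue; Aditi's €3,120,000 share passes to Aditi's issue.
Quentin's share (€3,120,000) is divided into 3 shares of €1,040,000: Mireille, Yara, and Efua each take €1,040,000.
Aditi's share (€3,120,000) is divided into 4 shares of €780,000: Celia, Valentina, Leilani, and Nkechi each take €780,000.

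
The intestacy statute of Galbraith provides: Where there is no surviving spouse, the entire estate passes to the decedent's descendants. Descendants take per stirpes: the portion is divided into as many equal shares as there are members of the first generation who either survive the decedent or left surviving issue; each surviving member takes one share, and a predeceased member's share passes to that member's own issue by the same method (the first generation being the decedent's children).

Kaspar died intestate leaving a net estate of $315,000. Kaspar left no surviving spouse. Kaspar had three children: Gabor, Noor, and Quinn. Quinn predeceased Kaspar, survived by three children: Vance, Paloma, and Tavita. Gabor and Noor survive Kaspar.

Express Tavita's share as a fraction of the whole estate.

Tavita receives 1/9 of the estate.

The entire $315,000 passes to the descendants.
That amount ($315,000) is divided into 3 shares of $105,000: Gabor and Noor each take $105,000; Quinn's $105,000 share passes to Quinn's issue.
Quinn's share ($105,000) is divided into 3 shares of $35,000: Vance, Paloma, and Tavita each take $35,000.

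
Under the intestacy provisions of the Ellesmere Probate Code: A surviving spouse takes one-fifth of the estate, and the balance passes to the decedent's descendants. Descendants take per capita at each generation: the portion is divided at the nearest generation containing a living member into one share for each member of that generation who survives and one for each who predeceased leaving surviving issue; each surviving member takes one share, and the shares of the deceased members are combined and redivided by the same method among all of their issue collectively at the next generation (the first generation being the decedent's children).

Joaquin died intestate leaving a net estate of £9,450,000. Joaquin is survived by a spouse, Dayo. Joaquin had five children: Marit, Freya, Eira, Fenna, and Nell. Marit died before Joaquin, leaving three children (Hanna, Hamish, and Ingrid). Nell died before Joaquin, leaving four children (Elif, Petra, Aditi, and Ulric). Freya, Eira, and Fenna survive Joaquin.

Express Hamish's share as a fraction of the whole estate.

Dayo takes one-fifth of £9,450,000 = £1,890,000. The remaining £7,560,000 passes to the descendants.
The descendants' portion (£7,560,000) is divided at the children's generation into 5 shares of £1,512,000. Freya, Eira, and Fenna each take £1,512,000. The 2 shares of the deceased (Marit and Nell) are combined into a pool of £3,024,000.
That pool (£3,024,000) is divided at the grandchildren's generation equally among Hanna, Hamish, Ingrid, Elif, Petra, Aditi, and Ulric: £432,000 each.

Hamish receives 8/175 of the estate.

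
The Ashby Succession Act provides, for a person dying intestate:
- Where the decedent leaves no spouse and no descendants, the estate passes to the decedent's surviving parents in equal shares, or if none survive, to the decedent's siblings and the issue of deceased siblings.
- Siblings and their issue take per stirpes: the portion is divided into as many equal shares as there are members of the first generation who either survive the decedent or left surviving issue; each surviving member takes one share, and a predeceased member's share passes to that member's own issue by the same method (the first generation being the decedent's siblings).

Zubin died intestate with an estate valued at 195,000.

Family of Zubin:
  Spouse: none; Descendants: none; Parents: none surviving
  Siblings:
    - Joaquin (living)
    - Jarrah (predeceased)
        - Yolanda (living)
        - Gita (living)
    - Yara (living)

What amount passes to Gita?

Gita receives 32,500.

The entire 195,000 passes to the siblings and their issue.
That amount (195,000) is divided into 3 shares of 65,000: Joaquin and Yara each take 65,000; Jarrah's 65,000 share passes to Jarrah's issue.
Jarrah's share (65,000) is divided into 2 shares of 32,500: Yolanda and Gita each take 32,500.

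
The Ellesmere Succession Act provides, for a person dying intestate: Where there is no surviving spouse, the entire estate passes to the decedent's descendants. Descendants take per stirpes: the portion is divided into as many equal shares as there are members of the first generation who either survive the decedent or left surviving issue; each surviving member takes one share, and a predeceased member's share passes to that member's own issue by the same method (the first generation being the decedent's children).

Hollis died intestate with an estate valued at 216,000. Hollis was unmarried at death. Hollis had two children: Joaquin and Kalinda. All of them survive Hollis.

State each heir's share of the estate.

The entire 216,000 passes to the descendants.
That amount (216,000) is divided into 2 shares of 108,000: Joaquin and Kalinda each take 108,000.

Joaquin: 108,000; Kalinda: 108,000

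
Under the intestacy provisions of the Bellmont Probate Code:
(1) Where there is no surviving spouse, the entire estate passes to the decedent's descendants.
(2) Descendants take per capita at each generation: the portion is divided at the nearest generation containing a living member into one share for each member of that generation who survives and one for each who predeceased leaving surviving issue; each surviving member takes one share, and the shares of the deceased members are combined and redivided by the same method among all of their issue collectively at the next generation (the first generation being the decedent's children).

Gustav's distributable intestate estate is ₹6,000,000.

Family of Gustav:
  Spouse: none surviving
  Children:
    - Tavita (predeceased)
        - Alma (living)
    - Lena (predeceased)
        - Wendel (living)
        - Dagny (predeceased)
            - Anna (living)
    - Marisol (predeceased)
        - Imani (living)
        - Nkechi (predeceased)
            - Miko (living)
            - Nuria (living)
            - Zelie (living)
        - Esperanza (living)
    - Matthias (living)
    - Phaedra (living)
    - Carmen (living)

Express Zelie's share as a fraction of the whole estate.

The entire ₹6,000,000 passes to the descendants.
That amount (₹6,000,000) is divided at the children's generation into 6 shares of ₹1,000,000. Matthias, Phaedra, and Carmen each take ₹1,000,000. The 3 shares of the deceased (Tavita, Lena, and Marisol) are combined into a pool of ₹3,000,000.
That pool (₹3,000,000) is divided at the grandchildren's generation into 6 shares of ₹500,000. Alma, Wendel, Imani, and Esperanza each take ₹500,000. The 2 shares of the deceased (Dagny and Nkechi) are combined into a pool of ₹1,000,000.
That pool (₹1,000,000) is divided at the great-grandchildren's generation equally among Anna, Miko, Nuria, and Zelie: ₹250,000 each.

Zelie receives 1/24 of the estate.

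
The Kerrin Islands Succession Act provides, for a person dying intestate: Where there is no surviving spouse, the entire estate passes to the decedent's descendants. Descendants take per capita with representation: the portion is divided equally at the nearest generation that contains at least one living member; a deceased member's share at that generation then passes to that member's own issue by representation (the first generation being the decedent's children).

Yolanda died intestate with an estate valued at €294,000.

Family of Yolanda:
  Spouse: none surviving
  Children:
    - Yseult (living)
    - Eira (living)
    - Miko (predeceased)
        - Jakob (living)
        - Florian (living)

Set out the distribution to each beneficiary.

Yseult: €98,000; Eira: €98,000; Jakob: €49,000; Florian: €49,000

The entire €294,000 passes to the descendants.
That amount (€294,000) is divided into 3 shares of €98,000: Yseult and Eira each take €98,000; Miko's €98,000 share passes to Miko's issue.
Miko's share (€98,000) is divided into 2 shares of €49,000: Jakob and Florian each take €49,000.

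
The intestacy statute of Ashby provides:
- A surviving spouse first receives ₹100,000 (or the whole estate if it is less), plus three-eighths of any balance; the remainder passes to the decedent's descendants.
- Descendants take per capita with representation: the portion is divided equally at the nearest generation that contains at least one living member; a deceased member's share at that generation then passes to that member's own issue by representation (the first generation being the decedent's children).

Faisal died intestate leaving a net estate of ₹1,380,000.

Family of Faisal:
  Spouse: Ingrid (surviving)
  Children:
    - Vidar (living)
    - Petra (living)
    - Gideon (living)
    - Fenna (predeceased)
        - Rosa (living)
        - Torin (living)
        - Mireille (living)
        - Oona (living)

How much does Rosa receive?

Ingrid first takes ₹100,000, leaving a balance of ₹1,280,000. Ingrid then takes three-eighths of the balance (₹480,000), for a total of ₹580,000. The remaining ₹800,000 passes to the descendants.
The descendants' portion (₹800,000) is divided into 4 shares of ₹200,000: Vidar, Petra, and Gideon each take ₹200,000; Fenna's ₹200,000 share passes to Fenna's issue.
Fenna's share (₹200,000) is divided into 4 shares of ₹50,000: Rosa, Torin, Mireille, and Oona each take ₹50,000.

Rosa receives ₹50,000.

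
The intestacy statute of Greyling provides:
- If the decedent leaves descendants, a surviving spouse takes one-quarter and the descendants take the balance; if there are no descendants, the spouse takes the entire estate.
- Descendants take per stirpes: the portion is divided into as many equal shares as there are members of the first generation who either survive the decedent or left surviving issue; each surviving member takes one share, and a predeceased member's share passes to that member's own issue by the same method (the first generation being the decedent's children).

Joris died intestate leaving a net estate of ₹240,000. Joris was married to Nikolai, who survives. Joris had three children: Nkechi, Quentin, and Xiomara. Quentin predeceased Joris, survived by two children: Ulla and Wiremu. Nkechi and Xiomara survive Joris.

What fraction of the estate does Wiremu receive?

Nikolai takes one-quarter of ₹240,000 = ₹60,000. The remaining ₹180,000 passes to the descendants.
The descendants' portion (₹180,000) is divided into 3 shares of ₹60,000: Nkechi and Xiomara each take ₹60,000; Quentin's ₹60,000 share passes to Quentin's issue.
Quentin's share (₹60,000) is divided into 2 shares of ₹30,000: Ulla and Wiremu each take ₹30,000.

Wiremu receives 1/8 of the estate.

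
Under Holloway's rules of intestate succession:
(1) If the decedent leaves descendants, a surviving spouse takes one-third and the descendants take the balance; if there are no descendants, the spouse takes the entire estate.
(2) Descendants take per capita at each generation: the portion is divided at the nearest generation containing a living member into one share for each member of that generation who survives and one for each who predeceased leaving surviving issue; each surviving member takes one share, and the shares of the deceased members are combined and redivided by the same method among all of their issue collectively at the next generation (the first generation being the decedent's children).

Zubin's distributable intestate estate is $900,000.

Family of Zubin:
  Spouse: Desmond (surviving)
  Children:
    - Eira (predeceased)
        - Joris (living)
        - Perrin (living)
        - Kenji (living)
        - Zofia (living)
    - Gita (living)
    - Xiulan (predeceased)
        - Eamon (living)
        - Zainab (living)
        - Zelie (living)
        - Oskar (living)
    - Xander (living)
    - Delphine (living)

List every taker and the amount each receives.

Desmond: $300,000; Joris: $30,000; Perrin: $30,000; Kenji: $30,000; Zofia: $30,000; Gita: $120,000; Eamon: $30,000; Zainab: $30,000; Zelie: $30,000; Oskar: $30,000; Xander: $120,000; Delphine: $120,000

Desmond takes one-third of $900,000 = $300,000. The remaining $600,000 passes to the descendants.
The descendants' portion ($600,000) is divided at the children's generation into 5 shares of $120,000. Gita, Xander, and Delphine each take $120,000. The 2 shares of the deceased (Eira and Xiulan) are combined into a pool of $240,000.
That pool ($240,000) is divided at the grandchildren's generation equally among Joris, Perrin, Kenji, Zofia, Eamon, Zainab, Zelie, and Oskar: $30,000 each.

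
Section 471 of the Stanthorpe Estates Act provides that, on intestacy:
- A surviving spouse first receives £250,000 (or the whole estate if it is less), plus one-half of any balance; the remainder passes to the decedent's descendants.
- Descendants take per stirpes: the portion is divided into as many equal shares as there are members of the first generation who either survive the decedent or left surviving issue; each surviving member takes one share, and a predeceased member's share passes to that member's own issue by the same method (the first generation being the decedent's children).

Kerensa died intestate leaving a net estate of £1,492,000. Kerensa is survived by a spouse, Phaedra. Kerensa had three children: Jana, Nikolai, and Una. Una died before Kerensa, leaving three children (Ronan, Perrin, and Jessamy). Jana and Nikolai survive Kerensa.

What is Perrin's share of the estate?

Phaedra first takes £250,000, leaving a balance of £1,242,000. Phaedra then takes one-half of the balance (£621,000), for a total of £871,000. The remaining £621,000 passes to the descendants.
The descendants' portion (£621,000) is divided into 3 shares of £207,000: Jana and Nikolai each take £207,000; Una's £207,000 share passes to Una's issue.
Una's share (£207,000) is divided into 3 shares of £69,000: Ronan, Perrin, and Jessamy each take £69,000.

Perrin receives £69,000.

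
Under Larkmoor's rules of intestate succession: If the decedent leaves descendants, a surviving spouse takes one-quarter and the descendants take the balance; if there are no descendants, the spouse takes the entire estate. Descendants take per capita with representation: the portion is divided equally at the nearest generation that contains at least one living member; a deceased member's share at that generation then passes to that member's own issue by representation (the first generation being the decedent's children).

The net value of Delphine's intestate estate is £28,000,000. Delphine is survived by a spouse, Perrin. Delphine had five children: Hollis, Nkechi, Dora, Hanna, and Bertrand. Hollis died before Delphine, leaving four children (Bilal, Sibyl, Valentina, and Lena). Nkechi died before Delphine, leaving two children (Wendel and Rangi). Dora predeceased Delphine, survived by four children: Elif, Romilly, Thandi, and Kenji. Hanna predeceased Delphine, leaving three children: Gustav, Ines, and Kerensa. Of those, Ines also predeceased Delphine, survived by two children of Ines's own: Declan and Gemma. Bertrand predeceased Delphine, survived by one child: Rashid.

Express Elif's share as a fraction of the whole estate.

Elif receives 3/56 of the estate.

Perrin takes one-quarter of £28,000,000 = £7,000,000. The remaining £21,000,000 passes to the descendants.
No child survives, so the initial division is made at the grandchildren's generation.
The descendants' portion (£21,000,000) is divided into 14 shares of £1,500,000: Bilal, Sibyl, Valentina, Lena, Wendel, Rangi, Elif, Romilly, Thandi, Kenji, Gustav, Kerensa, and Rashid each take £1,500,000; Ines's £1,500,000 share passes to Ines's issue.
Ines's share (£1,500,000) is divided into 2 shares of £750,000: Declan and Gemma each take £750,000.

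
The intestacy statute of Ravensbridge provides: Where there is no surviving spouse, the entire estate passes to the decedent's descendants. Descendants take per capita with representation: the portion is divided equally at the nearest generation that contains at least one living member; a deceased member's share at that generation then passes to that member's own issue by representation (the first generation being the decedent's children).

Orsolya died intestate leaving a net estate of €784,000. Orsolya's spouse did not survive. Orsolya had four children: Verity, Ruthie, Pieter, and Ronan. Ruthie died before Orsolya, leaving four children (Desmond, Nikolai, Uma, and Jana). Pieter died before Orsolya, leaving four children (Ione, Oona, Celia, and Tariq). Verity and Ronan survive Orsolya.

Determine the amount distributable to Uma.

Uma receives €49,000.

The entire €784,000 passes to the descendants.
That amount (€784,000) is divided into 4 shares of €196,000: Verity and Ronan each take €196,000; Ruthie's €196,000 share passes to Ruthie's issue; Pieter's €196,000 share passes to Pieter's issue.
Ruthie's share (€196,000) is divided into 4 shares of €49,000: Desmond, Nikolai, Uma, and Jana each take €49,000.
Pieter's share (€196,000) is divided into 4 shares of €49,000: Ione, Oona, Celia, and Tariq each take €49,000.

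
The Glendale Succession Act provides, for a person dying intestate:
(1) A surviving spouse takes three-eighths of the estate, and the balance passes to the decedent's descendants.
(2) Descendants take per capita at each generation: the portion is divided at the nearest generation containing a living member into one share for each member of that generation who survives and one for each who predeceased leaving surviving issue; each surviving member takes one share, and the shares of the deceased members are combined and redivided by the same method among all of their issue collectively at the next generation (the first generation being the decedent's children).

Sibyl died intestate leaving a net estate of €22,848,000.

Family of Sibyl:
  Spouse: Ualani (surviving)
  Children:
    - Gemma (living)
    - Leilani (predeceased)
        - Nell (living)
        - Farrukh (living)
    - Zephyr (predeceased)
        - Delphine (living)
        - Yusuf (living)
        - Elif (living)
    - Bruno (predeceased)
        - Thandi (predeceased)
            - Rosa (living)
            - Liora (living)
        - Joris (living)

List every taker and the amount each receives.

Ualani takes three-eighths of €22,848,000 = €8,568,000. The remaining €14,280,000 passes to the descendants.
The descendants' portion (€14,280,000) is divided at the children's generation into 4 shares of €3,570,000. Gemma takes €3,570,000. The 3 shares of the deceased (Leilani, Zephyr, and Bruno) are combined into a pool of €10,710,000.
That pool (€10,710,000) is divided at the grandchildren's generation into 7 shares of €1,530,000. Nell, Farrukh, Delphine, Yusuf, Elif, and Joris each take €1,530,000. The remaining share for the deceased Thandi (€1,530,000) is carried to the next generation.
That pool (€1,530,000) is divided at the great-grandchildren's generation equally among Rosa and Liora: €765,000 each.

Ualani: €8,568,000; Gemma: €3,570,000; Nell: €1,530,000; Farrukh: €1,530,000; Delphine: €1,530,000; Yusuf: €1,530,000; Elif: €1,530,000; Rosa: €765,000; Liora: €765,000; Joris: €1,530,000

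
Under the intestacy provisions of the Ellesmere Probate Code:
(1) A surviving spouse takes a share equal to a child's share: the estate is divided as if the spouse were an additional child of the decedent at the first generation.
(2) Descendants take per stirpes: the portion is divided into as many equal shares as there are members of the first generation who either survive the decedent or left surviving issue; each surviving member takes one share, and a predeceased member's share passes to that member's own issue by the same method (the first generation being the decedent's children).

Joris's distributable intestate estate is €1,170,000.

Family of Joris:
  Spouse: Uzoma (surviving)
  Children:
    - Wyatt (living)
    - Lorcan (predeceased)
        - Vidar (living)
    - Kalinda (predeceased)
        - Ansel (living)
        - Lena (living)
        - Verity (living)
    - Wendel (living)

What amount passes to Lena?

Lena receives €78,000.

The spouse counts as an additional share at the children's level, so there are 5 primary shares of €234,000. Uzoma takes one such share (€234,000).
The children's combined portion (€936,000) is divided into 4 shares of €234,000: Wyatt and Wendel each take €234,000; Lorcan's €234,000 share passes to Lorcan's issue; Kalinda's €234,000 share passes to Kalinda's issue.
Lorcan's share (€234,000) passes entirely to Vidar.
Kalinda's share (€234,000) is divided into 3 shares of €78,000: Ansel, Lena, and Verity each take €78,000.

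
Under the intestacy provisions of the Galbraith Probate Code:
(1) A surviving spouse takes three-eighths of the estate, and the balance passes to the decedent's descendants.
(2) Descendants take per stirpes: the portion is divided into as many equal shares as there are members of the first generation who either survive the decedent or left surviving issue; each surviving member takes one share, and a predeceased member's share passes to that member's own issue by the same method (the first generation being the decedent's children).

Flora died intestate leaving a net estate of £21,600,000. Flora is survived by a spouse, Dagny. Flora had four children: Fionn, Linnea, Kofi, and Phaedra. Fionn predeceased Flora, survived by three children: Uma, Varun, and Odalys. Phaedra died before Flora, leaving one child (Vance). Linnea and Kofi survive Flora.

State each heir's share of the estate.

Dagny takes three-eighths of £21,600,000 = £8,100,000. The remaining £13,500,000 passes to the descendants.
The descendants' portion (£13,500,000) is divided into 4 shares of £3,375,000: Linnea and Kofi each take £3,375,000; Fionn's £3,375,000 share passes to Fionn's issue; Phaedra's £3,375,000 share passes to Phaedra's issue.
Fionn's share (£3,375,000) is divided into 3 shares of £1,125,000: Uma, Varun, and Odalys each take £1,125,000.
Phaedra's share (£3,375,000) passes entirely to Vance.

Dagny: £8,100,000; Uma: £1,125,000; Varun: £1,125,000; Odalys: £1,125,000; Linnea: £3,375,000; Kofi: £3,375,000; Vance: £3,375,000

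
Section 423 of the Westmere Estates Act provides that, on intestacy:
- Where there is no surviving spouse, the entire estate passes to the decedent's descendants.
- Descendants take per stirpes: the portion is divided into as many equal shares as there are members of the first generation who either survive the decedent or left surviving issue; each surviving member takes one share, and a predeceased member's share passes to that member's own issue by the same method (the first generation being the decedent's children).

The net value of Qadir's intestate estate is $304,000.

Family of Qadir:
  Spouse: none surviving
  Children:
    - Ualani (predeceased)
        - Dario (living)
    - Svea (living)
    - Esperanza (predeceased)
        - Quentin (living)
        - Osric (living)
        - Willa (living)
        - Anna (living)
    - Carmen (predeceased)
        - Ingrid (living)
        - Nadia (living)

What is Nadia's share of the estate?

Nadia receives $38,000.

The entire $304,000 passes to the descendants.
That amount ($304,000) is divided into 4 shares of $76,000: Svea takes $76,000; Ualani's $76,000 share passes to Ualani's issue; Esperanza's $76,000 share passes to Esperanza's issue; Carmen's $76,000 share passes to Carmen's issue.
Ualani's share ($76,000) passes entirely to Dario.
Esperanza's share ($76,000) is divided into 4 shares of $19,000: Quentin, Osric, Willa, and Anna each take $19,000.
Carmen's share ($76,000) is divided into 2 shares of $38,000: Ingrid and Nadia each take $38,000.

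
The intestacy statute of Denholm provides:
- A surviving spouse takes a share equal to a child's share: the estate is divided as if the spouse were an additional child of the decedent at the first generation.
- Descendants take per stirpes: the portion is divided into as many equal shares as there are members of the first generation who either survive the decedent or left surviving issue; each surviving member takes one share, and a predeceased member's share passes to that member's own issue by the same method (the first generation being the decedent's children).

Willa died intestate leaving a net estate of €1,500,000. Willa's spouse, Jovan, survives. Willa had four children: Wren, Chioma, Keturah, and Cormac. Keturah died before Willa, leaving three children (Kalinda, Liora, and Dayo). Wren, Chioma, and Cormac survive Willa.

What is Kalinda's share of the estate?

The spouse counts as an additional share at the children's level, so there are 5 primary shares of €300,000. Jovan takes one such share (€300,000).
The children's combined portion (€1,200,000) is divided into 4 shares of €300,000: Wren, Chioma, and Cormac each take €300,000; Keturah's €300,000 share passes to Keturah's issue.
Keturah's share (€300,000) is divided into 3 shares of €100,000: Kalinda, Liora, and Dayo each take €100,000.

Kalinda receives €100,000.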